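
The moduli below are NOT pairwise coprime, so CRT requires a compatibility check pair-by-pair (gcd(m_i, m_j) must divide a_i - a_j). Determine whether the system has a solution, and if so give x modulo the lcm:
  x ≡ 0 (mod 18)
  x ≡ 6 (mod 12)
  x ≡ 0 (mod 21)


Moduli 18, 12, 21 are not pairwise coprime, so CRT works modulo lcm(m_i) when all pairwise compatibility conditions hold.
Pairwise compatibility: gcd(m_i, m_j) must divide a_i - a_j for every pair.
Merge one congruence at a time:
  Start: x ≡ 0 (mod 18).
  Combine with x ≡ 6 (mod 12): gcd(18, 12) = 6; 6 - 0 = 6, which IS divisible by 6, so compatible.
    Write x = 0 + 18·t and substitute into x ≡ 6 (mod 12): 18·t ≡ 6 − 0 = 6 (mod 12).
    Divide the congruence (and modulus) by g = 6: 3·t ≡ 1 (mod 2).
    Reduce coefficients mod 2: 1·t ≡ 1 (mod 2).
    So t ≡ 1 (mod 2).
    Then x = 0 + 18·1 = 18, valid modulo lcm(18, 12) = 36: x ≡ 18 (mod 36).
  Combine with x ≡ 0 (mod 21): gcd(36, 21) = 3; 0 - 18 = -18, which IS divisible by 3, so compatible.
    Write x = 18 + 36·t and substitute into x ≡ 0 (mod 21): 36·t ≡ 0 − 18 = -18 (mod 21).
    Divide the congruence (and modulus) by g = 3: 12·t ≡ -6 (mod 7).
    Reduce coefficients mod 7: 5·t ≡ 1 (mod 7).
    The inverse of 5 mod 7 is 3 (since 5·3 = 15 = 2·7 + 1), so t ≡ 3·1 = 3 ≡ 3 (mod 7).
    Then x = 18 + 36·3 = 126, valid modulo lcm(36, 21) = 252: x ≡ 126 (mod 252).
Verify: 126 mod 18 = 0, 126 mod 12 = 6, 126 mod 21 = 0.

x ≡ 126 (mod 252).


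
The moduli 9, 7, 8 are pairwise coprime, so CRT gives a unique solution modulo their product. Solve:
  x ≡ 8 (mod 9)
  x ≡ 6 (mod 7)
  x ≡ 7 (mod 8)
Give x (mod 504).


Moduli 9, 7, 8 are pairwise coprime; by CRT there is a unique solution modulo M = 9 · 7 · 8 = 504.
Solve pairwise, accumulating the modulus:
  Start with x ≡ 8 (mod 9).
  Combine with x ≡ 6 (mod 7): since gcd(9, 7) = 1, we get a unique residue mod 63.
    Write x = 8 + 9·t and substitute into x ≡ 6 (mod 7): 9·t ≡ 6 − 8 = -2 (mod 7).
    Reduce coefficients mod 7: 2·t ≡ 5 (mod 7).
    The inverse of 2 mod 7 is 4 (since 2·4 = 8 = 1·7 + 1), so t ≡ 4·5 = 20 ≡ 6 (mod 7).
    Then x = 8 + 9·6 = 62, valid modulo lcm(9, 7) = 63: x ≡ 62 (mod 63).
  Combine with x ≡ 7 (mod 8): since gcd(63, 8) = 1, we get a unique residue mod 504.
    Write x = 62 + 63·t and substitute into x ≡ 7 (mod 8): 63·t ≡ 7 − 62 = -55 (mod 8).
    Reduce coefficients mod 8: 7·t ≡ 1 (mod 8).
    The inverse of 7 mod 8 is 7 (since 7·7 = 49 = 6·8 + 1), so t ≡ 7·1 = 7 ≡ 7 (mod 8).
    Then x = 62 + 63·7 = 503, valid modulo lcm(63, 8) = 504: x ≡ 503 (mod 504).
Verify: 503 mod 9 = 8 ✓, 503 mod 7 = 6 ✓, 503 mod 8 = 7 ✓.

x ≡ 503 (mod 504).


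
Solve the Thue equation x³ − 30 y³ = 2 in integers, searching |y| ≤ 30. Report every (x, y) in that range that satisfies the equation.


The equation is x³ - 30y³ = 2. For fixed y, x³ = 30·y³ + 2, so a solution requires the RHS to be a perfect cube.
Strategy: iterate y from -30 to 30, compute RHS = 30·y³ + 2, and check whether it is a (positive or negative) perfect cube.
Check small values of y:
  y = 0: RHS = 2 is not a perfect cube.
  y = 1: RHS = 32 is not a perfect cube.
  y = -1: RHS = -28 is not a perfect cube.
  y = 2: RHS = 242 is not a perfect cube.
  y = -2: RHS = -238 is not a perfect cube.
  y = 3: RHS = 812 is not a perfect cube.
  y = -3: RHS = -808 is not a perfect cube.
Continuing the search up to |y| = 30 finds no solutions either.
No (x, y) in the scanned range satisfies the equation.

No integer solutions with |y| ≤ 30.


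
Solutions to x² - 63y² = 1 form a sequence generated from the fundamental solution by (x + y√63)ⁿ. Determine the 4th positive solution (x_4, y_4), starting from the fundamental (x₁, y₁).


Step 1: Find the fundamental solution (x₁, y₁) of x² - 63y² = 1.
  Expand √63 as a continued fraction. a₀ = ⌊√63⌋ = 7; iterate m_{k+1} = d_k·a_k − m_k, d_{k+1} = (63 − m_{k+1}²)/d_k, a_{k+1} = ⌊(a₀ + m_{k+1})/d_{k+1}⌋ (starting m₀ = 0, d₀ = 1), with convergents p_k = a_k·p_{k-1} + p_{k-2}, q_k = a_k·q_{k-1} + q_{k-2} (p₋₁ = 1, q₋₁ = 0):
  k = 0: a₀ = 7; p₀/q₀ = 7/1; p₀² − 63·q₀² = 49 − 63 = -14.
  k = 1: m = 7, d = 14, a = ⌊(7 + 7)/14⌋ = 1; p/q = (1·7 + 1)/(1·1 + 0) = 8/1; p² − 63·q² = 64 − 63 = 1.
  The first convergent with p² − 63·q² = 1 gives the fundamental solution (x₁, y₁) = (8, 1).
Step 2: Apply the recurrence (x_{n+1}, y_{n+1}) = (x₁x_n + 63y₁y_n, x₁y_n + y₁x_n) repeatedly.
  From (x_1, y_1) = (8, 1): x_2 = 8·8 + 63·1·1 = 127; y_2 = 8·1 + 1·8 = 16.
  From (x_2, y_2) = (127, 16): x_3 = 8·127 + 63·1·16 = 2024; y_3 = 8·16 + 1·127 = 255.
  From (x_3, y_3) = (2024, 255): x_4 = 8·2024 + 63·1·255 = 32257; y_4 = 8·255 + 1·2024 = 4064.
Step 3: Verify x_4² - 63·y_4² = 1040514049 - 1040514048 = 1 (should be 1). ✓

(x_1, y_1) = (8, 1); (x_4, y_4) = (32257, 4064).


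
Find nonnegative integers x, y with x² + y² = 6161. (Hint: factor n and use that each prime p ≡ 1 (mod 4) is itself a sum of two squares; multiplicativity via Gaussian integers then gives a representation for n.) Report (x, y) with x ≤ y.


Step 1: Factor n = 6161 = 61 · 101.
Step 2: Check the mod-4 condition on each prime factor: 61 ≡ 1 (mod 4), exponent 1; 101 ≡ 1 (mod 4), exponent 1.
All primes ≡ 3 (mod 4) appear to even exponent (or don't appear), so by the two-squares theorem n IS expressible as a sum of two squares.
Step 3: Build a representation. Here n = 61 · 101 is a product of primes ≡ 1 (mod 4). Each prime p ≡ 1 (mod 4) is itself a sum of two squares; find a² by testing p − a² for a perfect square:
  61: 61 − 1² = 60, 61 − 2² = 57, 61 − 3² = 52, 61 − 4² = 45, 61 − 5² = 36 = 6² ⇒ 61 = 5² + 6².
  101: 101 − 1² = 100 = 10² ⇒ 101 = 1² + 10².
  Combine using the Brahmagupta–Fibonacci identity (a² + b²)(c² + d²) = (ac − bd)² + (ad + bc)² = (ac + bd)² + (ad − bc)²:
  61 · 101 = 6161: from (5² + 6²)(1² + 10²), take (5·1 − 6·10, 5·10 + 6·1) = (5 − 60, 50 + 6) = (-55, 56); dropping signs (only squares matter) gives (55, 56); check 55² + 56² = 3025 + 3136 = 6161 ✓.
Step 4: Order so x ≤ y and verify: 55² + 56² = 3025 + 3136 = 6161 = n. ✓

n = 6161 = 55² + 56² (one valid representation with x ≤ y).


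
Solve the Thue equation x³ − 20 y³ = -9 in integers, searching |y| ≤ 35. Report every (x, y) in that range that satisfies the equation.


The equation is x³ - 20y³ = -9. For fixed y, x³ = 20·y³ − 9, so a solution requires the RHS to be a perfect cube.
Strategy: iterate y from -35 to 35, compute RHS = 20·y³ − 9, and check whether it is a (positive or negative) perfect cube.
Check small values of y:
  y = 0: RHS = -9 is not a perfect cube.
  y = 1: RHS = 11 is not a perfect cube.
  y = -1: RHS = -29 is not a perfect cube.
  y = 2: RHS = 151 is not a perfect cube.
  y = -2: RHS = -169 is not a perfect cube.
  y = 3: RHS = 531 is not a perfect cube.
  y = -3: RHS = -549 is not a perfect cube.
Continuing the search up to |y| = 35 finds no solutions either.
No (x, y) in the scanned range satisfies the equation.

No integer solutions with |y| ≤ 35.


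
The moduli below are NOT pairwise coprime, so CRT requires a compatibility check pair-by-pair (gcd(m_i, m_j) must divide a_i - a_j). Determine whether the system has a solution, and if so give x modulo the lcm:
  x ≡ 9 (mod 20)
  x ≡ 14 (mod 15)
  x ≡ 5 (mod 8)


Moduli 20, 15, 8 are not pairwise coprime, so CRT works modulo lcm(m_i) when all pairwise compatibility conditions hold.
Pairwise compatibility: gcd(m_i, m_j) must divide a_i - a_j for every pair.
Merge one congruence at a time:
  Start: x ≡ 9 (mod 20).
  Combine with x ≡ 14 (mod 15): gcd(20, 15) = 5; 14 - 9 = 5, which IS divisible by 5, so compatible.
    Write x = 9 + 20·t and substitute into x ≡ 14 (mod 15): 20·t ≡ 14 − 9 = 5 (mod 15).
    Divide the congruence (and modulus) by g = 5: 4·t ≡ 1 (mod 3).
    Reduce coefficients mod 3: 1·t ≡ 1 (mod 3).
    So t ≡ 1 (mod 3).
    Then x = 9 + 20·1 = 29, valid modulo lcm(20, 15) = 60: x ≡ 29 (mod 60).
  Combine with x ≡ 5 (mod 8): gcd(60, 8) = 4; 5 - 29 = -24, which IS divisible by 4, so compatible.
    Write x = 29 + 60·t and substitute into x ≡ 5 (mod 8): 60·t ≡ 5 − 29 = -24 (mod 8).
    Divide the congruence (and modulus) by g = 4: 15·t ≡ -6 (mod 2).
    Reduce coefficients mod 2: 1·t ≡ 0 (mod 2).
    So t ≡ 0 (mod 2).
    Then x = 29 + 60·0 = 29, valid modulo lcm(60, 8) = 120: x ≡ 29 (mod 120).
Verify: 29 mod 20 = 9, 29 mod 15 = 14, 29 mod 8 = 5.

x ≡ 29 (mod 120).


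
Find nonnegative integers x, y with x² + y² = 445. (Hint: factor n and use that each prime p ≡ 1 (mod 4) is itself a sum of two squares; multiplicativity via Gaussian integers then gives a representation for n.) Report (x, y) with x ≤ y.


Step 1: Factor n = 445 = 5 · 89.
Step 2: Check the mod-4 condition on each prime factor: 5 ≡ 1 (mod 4), exponent 1; 89 ≡ 1 (mod 4), exponent 1.
All primes ≡ 3 (mod 4) appear to even exponent (or don't appear), so by the two-squares theorem n IS expressible as a sum of two squares.
Step 3: Build a representation. Here n = 5 · 89 is a product of primes ≡ 1 (mod 4). Each prime p ≡ 1 (mod 4) is itself a sum of two squares; find a² by testing p − a² for a perfect square:
  5: 5 − 1² = 4 = 2² ⇒ 5 = 1² + 2².
  89: 89 − 1² = 88, 89 − 2² = 85, 89 − 3² = 80, 89 − 4² = 73, 89 − 5² = 64 = 8² ⇒ 89 = 5² + 8².
  Combine using the Brahmagupta–Fibonacci identity (a² + b²)(c² + d²) = (ac − bd)² + (ad + bc)² = (ac + bd)² + (ad − bc)²:
  5 · 89 = 445: from (1² + 2²)(5² + 8²), take (1·5 − 2·8, 1·8 + 2·5) = (5 − 16, 8 + 10) = (-11, 18); dropping signs (only squares matter) gives (11, 18); check 11² + 18² = 121 + 324 = 445 ✓.
Step 4: Order so x ≤ y and verify: 11² + 18² = 121 + 324 = 445 = n. ✓

n = 445 = 11² + 18² (one valid representation with x ≤ y).


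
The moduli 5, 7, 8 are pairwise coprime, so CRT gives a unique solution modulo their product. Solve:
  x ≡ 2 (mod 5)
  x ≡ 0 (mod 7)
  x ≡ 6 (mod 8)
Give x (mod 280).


Moduli 5, 7, 8 are pairwise coprime; by CRT there is a unique solution modulo M = 5 · 7 · 8 = 280.
Solve pairwise, accumulating the modulus:
  Start with x ≡ 2 (mod 5).
  Combine with x ≡ 0 (mod 7): since gcd(5, 7) = 1, we get a unique residue mod 35.
    Write x = 2 + 5·t and substitute into x ≡ 0 (mod 7): 5·t ≡ 0 − 2 = -2 (mod 7).
    Reduce coefficients mod 7: 5·t ≡ 5 (mod 7).
    The inverse of 5 mod 7 is 3 (since 5·3 = 15 = 2·7 + 1), so t ≡ 3·5 = 15 ≡ 1 (mod 7).
    Then x = 2 + 5·1 = 7, valid modulo lcm(5, 7) = 35: x ≡ 7 (mod 35).
  Combine with x ≡ 6 (mod 8): since gcd(35, 8) = 1, we get a unique residue mod 280.
    Write x = 7 + 35·t and substitute into x ≡ 6 (mod 8): 35·t ≡ 6 − 7 = -1 (mod 8).
    Reduce coefficients mod 8: 3·t ≡ 7 (mod 8).
    The inverse of 3 mod 8 is 3 (since 3·3 = 9 = 1·8 + 1), so t ≡ 3·7 = 21 ≡ 5 (mod 8).
    Then x = 7 + 35·5 = 182, valid modulo lcm(35, 8) = 280: x ≡ 182 (mod 280).
Verify: 182 mod 5 = 2 ✓, 182 mod 7 = 0 ✓, 182 mod 8 = 6 ✓.

x ≡ 182 (mod 280).


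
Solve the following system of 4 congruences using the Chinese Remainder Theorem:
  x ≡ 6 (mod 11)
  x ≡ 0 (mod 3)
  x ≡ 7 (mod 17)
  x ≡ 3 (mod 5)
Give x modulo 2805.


Product of moduli M = 11 · 3 · 17 · 5 = 2805.
Merge one congruence at a time:
  Start: x ≡ 6 (mod 11).
  Combine with x ≡ 0 (mod 3); new modulus lcm = 33.
    Write x = 6 + 11·t and substitute into x ≡ 0 (mod 3): 11·t ≡ 0 − 6 = -6 (mod 3).
    Reduce coefficients mod 3: 2·t ≡ 0 (mod 3).
    The inverse of 2 mod 3 is 2 (since 2·2 = 4 = 1·3 + 1), so t ≡ 2·0 = 0 ≡ 0 (mod 3).
    Then x = 6 + 11·0 = 6, valid modulo lcm(11, 3) = 33: x ≡ 6 (mod 33).
  Combine with x ≡ 7 (mod 17); new modulus lcm = 561.
    Write x = 6 + 33·t and substitute into x ≡ 7 (mod 17): 33·t ≡ 7 − 6 = 1 (mod 17).
    Reduce coefficients mod 17: 16·t ≡ 1 (mod 17).
    The inverse of 16 mod 17 is 16 (since 16·16 = 256 = 15·17 + 1), so t ≡ 16·1 = 16 ≡ 16 (mod 17).
    Then x = 6 + 33·16 = 534, valid modulo lcm(33, 17) = 561: x ≡ 534 (mod 561).
  Combine with x ≡ 3 (mod 5); new modulus lcm = 2805.
    Write x = 534 + 561·t and substitute into x ≡ 3 (mod 5): 561·t ≡ 3 − 534 = -531 (mod 5).
    Reduce coefficients mod 5: 1·t ≡ 4 (mod 5).
    So t ≡ 4 (mod 5).
    Then x = 534 + 561·4 = 2778, valid modulo lcm(561, 5) = 2805: x ≡ 2778 (mod 2805).
Verify against each original: 2778 mod 11 = 6, 2778 mod 3 = 0, 2778 mod 17 = 7, 2778 mod 5 = 3.

x ≡ 2778 (mod 2805).


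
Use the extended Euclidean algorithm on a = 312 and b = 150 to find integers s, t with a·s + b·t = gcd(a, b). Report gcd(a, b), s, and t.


Euclidean algorithm on (312, 150) — divide until remainder is 0:
  312 = 2 · 150 + 12
  150 = 12 · 12 + 6
  12 = 2 · 6 + 0
gcd(312, 150) = 6.
Track Bezout coefficients alongside the remainders: start with r₀ = 312 = a·1 + b·0 (s = 1, t = 0) and r₁ = 150 = a·0 + b·1 (s = 0, t = 1); each new remainder r_{k+1} = r_{k-1} − q_k·r_k inherits s_{k+1} = s_{k-1} − q_k·s_k, t_{k+1} = t_{k-1} − q_k·t_k, so r_k = a·s_k + b·t_k at every step:
  q = 2: r = 12, s = 1 − 2·0 = 1, t = 0 − 2·1 = -2  (check: 312·1 + 150·(-2) = 12)
  q = 12: r = 6, s = 0 − 12·1 = -12, t = 1 − 12·(-2) = 25  (check: 312·(-12) + 150·25 = 6)
The row with r = 6 (the gcd) gives the Bezout coefficients s = -12, t = 25.
Result: 312 · (-12) + 150 · (25) = 6.

gcd(312, 150) = 6; s = -12, t = 25 (check: 312·(-12) + 150·25 = 6).


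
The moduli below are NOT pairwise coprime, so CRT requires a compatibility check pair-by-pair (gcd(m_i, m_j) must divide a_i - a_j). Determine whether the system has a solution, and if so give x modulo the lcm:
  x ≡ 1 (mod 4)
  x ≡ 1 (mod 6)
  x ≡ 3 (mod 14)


Moduli 4, 6, 14 are not pairwise coprime, so CRT works modulo lcm(m_i) when all pairwise compatibility conditions hold.
Pairwise compatibility: gcd(m_i, m_j) must divide a_i - a_j for every pair.
Merge one congruence at a time:
  Start: x ≡ 1 (mod 4).
  Combine with x ≡ 1 (mod 6): gcd(4, 6) = 2; 1 - 1 = 0, which IS divisible by 2, so compatible.
    Write x = 1 + 4·t and substitute into x ≡ 1 (mod 6): 4·t ≡ 1 − 1 = 0 (mod 6).
    Divide the congruence (and modulus) by g = 2: 2·t ≡ 0 (mod 3).
    The inverse of 2 mod 3 is 2 (since 2·2 = 4 = 1·3 + 1), so t ≡ 2·0 = 0 ≡ 0 (mod 3).
    Then x = 1 + 4·0 = 1, valid modulo lcm(4, 6) = 12: x ≡ 1 (mod 12).
  Combine with x ≡ 3 (mod 14): gcd(12, 14) = 2; 3 - 1 = 2, which IS divisible by 2, so compatible.
    Write x = 1 + 12·t and substitute into x ≡ 3 (mod 14): 12·t ≡ 3 − 1 = 2 (mod 14).
    Divide the congruence (and modulus) by g = 2: 6·t ≡ 1 (mod 7).
    The inverse of 6 mod 7 is 6 (since 6·6 = 36 = 5·7 + 1), so t ≡ 6·1 = 6 ≡ 6 (mod 7).
    Then x = 1 + 12·6 = 73, valid modulo lcm(12, 14) = 84: x ≡ 73 (mod 84).
Verify: 73 mod 4 = 1, 73 mod 6 = 1, 73 mod 14 = 3.

x ≡ 73 (mod 84).


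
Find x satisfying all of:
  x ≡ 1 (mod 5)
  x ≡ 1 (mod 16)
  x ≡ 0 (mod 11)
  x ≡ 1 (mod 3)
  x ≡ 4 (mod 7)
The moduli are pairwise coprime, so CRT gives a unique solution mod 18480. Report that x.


Product of moduli M = 5 · 16 · 11 · 3 · 7 = 18480.
Merge one congruence at a time:
  Start: x ≡ 1 (mod 5).
  Combine with x ≡ 1 (mod 16); new modulus lcm = 80.
    Write x = 1 + 5·t and substitute into x ≡ 1 (mod 16): 5·t ≡ 1 − 1 = 0 (mod 16).
    The inverse of 5 mod 16 is 13 (since 5·13 = 65 = 4·16 + 1), so t ≡ 13·0 = 0 ≡ 0 (mod 16).
    Then x = 1 + 5·0 = 1, valid modulo lcm(5, 16) = 80: x ≡ 1 (mod 80).
  Combine with x ≡ 0 (mod 11); new modulus lcm = 880.
    Write x = 1 + 80·t and substitute into x ≡ 0 (mod 11): 80·t ≡ 0 − 1 = -1 (mod 11).
    Reduce coefficients mod 11: 3·t ≡ 10 (mod 11).
    The inverse of 3 mod 11 is 4 (since 3·4 = 12 = 1·11 + 1), so t ≡ 4·10 = 40 ≡ 7 (mod 11).
    Then x = 1 + 80·7 = 561, valid modulo lcm(80, 11) = 880: x ≡ 561 (mod 880).
  Combine with x ≡ 1 (mod 3); new modulus lcm = 2640.
    Write x = 561 + 880·t and substitute into x ≡ 1 (mod 3): 880·t ≡ 1 − 561 = -560 (mod 3).
    Reduce coefficients mod 3: 1·t ≡ 1 (mod 3).
    So t ≡ 1 (mod 3).
    Then x = 561 + 880·1 = 1441, valid modulo lcm(880, 3) = 2640: x ≡ 1441 (mod 2640).
  Combine with x ≡ 4 (mod 7); new modulus lcm = 18480.
    Write x = 1441 + 2640·t and substitute into x ≡ 4 (mod 7): 2640·t ≡ 4 − 1441 = -1437 (mod 7).
    Reduce coefficients mod 7: 1·t ≡ 5 (mod 7).
    So t ≡ 5 (mod 7).
    Then x = 1441 + 2640·5 = 14641, valid modulo lcm(2640, 7) = 18480: x ≡ 14641 (mod 18480).
Verify against each original: 14641 mod 5 = 1, 14641 mod 16 = 1, 14641 mod 11 = 0, 14641 mod 3 = 1, 14641 mod 7 = 4.

x ≡ 14641 (mod 18480).


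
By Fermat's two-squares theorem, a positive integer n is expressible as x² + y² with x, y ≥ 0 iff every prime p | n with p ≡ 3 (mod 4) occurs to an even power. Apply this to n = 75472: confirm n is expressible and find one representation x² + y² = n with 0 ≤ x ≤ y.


Step 1: Factor n = 75472 = 2^4 · 53 · 89.
Step 2: Check the mod-4 condition on each prime factor: 2 = 2 (special); 53 ≡ 1 (mod 4), exponent 1; 89 ≡ 1 (mod 4), exponent 1.
All primes ≡ 3 (mod 4) appear to even exponent (or don't appear), so by the two-squares theorem n IS expressible as a sum of two squares.
Step 3: Build a representation. Group n = k² · m with k = 4 and m = 53 · 89 = 4717 (a product of primes ≡ 1 (mod 4)); a representation of m scales to one of n via (k·x)² + (k·y)² = k²(x² + y²). Each prime p ≡ 1 (mod 4) is itself a sum of two squares; find a² by testing p − a² for a perfect square:
  53: 53 − 1² = 52, 53 − 2² = 49 = 7² ⇒ 53 = 2² + 7².
  89: 89 − 1² = 88, 89 − 2² = 85, 89 − 3² = 80, 89 − 4² = 73, 89 − 5² = 64 = 8² ⇒ 89 = 5² + 8².
  Combine using the Brahmagupta–Fibonacci identity (a² + b²)(c² + d²) = (ac − bd)² + (ad + bc)² = (ac + bd)² + (ad − bc)²:
  53 · 89 = 4717: from (2² + 7²)(5² + 8²), take (2·5 − 7·8, 2·8 + 7·5) = (10 − 56, 16 + 35) = (-46, 51); dropping signs (only squares matter) gives (46, 51); check 46² + 51² = 2116 + 2601 = 4717 ✓.
  Scale by k = 4: (4·46, 4·51) = (184, 204).
Step 4: Order so x ≤ y and verify: 184² + 204² = 33856 + 41616 = 75472 = n. ✓

n = 75472 = 184² + 204² (one valid representation with x ≤ y).


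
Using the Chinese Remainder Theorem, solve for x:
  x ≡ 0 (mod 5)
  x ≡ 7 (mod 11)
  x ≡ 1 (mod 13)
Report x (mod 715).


Moduli 5, 11, 13 are pairwise coprime; by CRT there is a unique solution modulo M = 5 · 11 · 13 = 715.
Solve pairwise, accumulating the modulus:
  Start with x ≡ 0 (mod 5).
  Combine with x ≡ 7 (mod 11): since gcd(5, 11) = 1, we get a unique residue mod 55.
    Write x = 0 + 5·t and substitute into x ≡ 7 (mod 11): 5·t ≡ 7 − 0 = 7 (mod 11).
    The inverse of 5 mod 11 is 9 (since 5·9 = 45 = 4·11 + 1), so t ≡ 9·7 = 63 ≡ 8 (mod 11).
    Then x = 0 + 5·8 = 40, valid modulo lcm(5, 11) = 55: x ≡ 40 (mod 55).
  Combine with x ≡ 1 (mod 13): since gcd(55, 13) = 1, we get a unique residue mod 715.
    Write x = 40 + 55·t and substitute into x ≡ 1 (mod 13): 55·t ≡ 1 − 40 = -39 (mod 13).
    Reduce coefficients mod 13: 3·t ≡ 0 (mod 13).
    The inverse of 3 mod 13 is 9 (since 3·9 = 27 = 2·13 + 1), so t ≡ 9·0 = 0 ≡ 0 (mod 13).
    Then x = 40 + 55·0 = 40, valid modulo lcm(55, 13) = 715: x ≡ 40 (mod 715).
Verify: 40 mod 5 = 0 ✓, 40 mod 11 = 7 ✓, 40 mod 13 = 1 ✓.

x ≡ 40 (mod 715).


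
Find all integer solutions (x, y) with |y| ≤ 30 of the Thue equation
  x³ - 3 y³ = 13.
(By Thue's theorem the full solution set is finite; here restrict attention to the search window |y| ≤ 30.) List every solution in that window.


The equation is x³ - 3y³ = 13. For fixed y, x³ = 3·y³ + 13, so a solution requires the RHS to be a perfect cube.
Strategy: iterate y from -30 to 30, compute RHS = 3·y³ + 13, and check whether it is a (positive or negative) perfect cube.
Check small values of y:
  y = 0: RHS = 13 is not a perfect cube.
  y = 1: RHS = 16 is not a perfect cube.
  y = -1: RHS = 10 is not a perfect cube.
  y = 2: RHS = 37 is not a perfect cube.
  y = -2: RHS = -11 is not a perfect cube.
  y = 3: RHS = 94 is not a perfect cube.
  y = -3: RHS = -68 is not a perfect cube.
Continuing the search up to |y| = 30 finds no solutions either.
No (x, y) in the scanned range satisfies the equation.

No integer solutions with |y| ≤ 30.


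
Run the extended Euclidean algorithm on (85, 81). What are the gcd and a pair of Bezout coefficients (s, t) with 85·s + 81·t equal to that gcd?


Euclidean algorithm on (85, 81) — divide until remainder is 0:
  85 = 1 · 81 + 4
  81 = 20 · 4 + 1
  4 = 4 · 1 + 0
gcd(85, 81) = 1.
Track Bezout coefficients alongside the remainders: start with r₀ = 85 = a·1 + b·0 (s = 1, t = 0) and r₁ = 81 = a·0 + b·1 (s = 0, t = 1); each new remainder r_{k+1} = r_{k-1} − q_k·r_k inherits s_{k+1} = s_{k-1} − q_k·s_k, t_{k+1} = t_{k-1} − q_k·t_k, so r_k = a·s_k + b·t_k at every step:
  q = 1: r = 4, s = 1 − 1·0 = 1, t = 0 − 1·1 = -1  (check: 85·1 + 81·(-1) = 4)
  q = 20: r = 1, s = 0 − 20·1 = -20, t = 1 − 20·(-1) = 21  (check: 85·(-20) + 81·21 = 1)
The row with r = 1 (the gcd) gives the Bezout coefficients s = -20, t = 21.
Result: 85 · (-20) + 81 · (21) = 1.

gcd(85, 81) = 1; s = -20, t = 21 (check: 85·(-20) + 81·21 = 1).


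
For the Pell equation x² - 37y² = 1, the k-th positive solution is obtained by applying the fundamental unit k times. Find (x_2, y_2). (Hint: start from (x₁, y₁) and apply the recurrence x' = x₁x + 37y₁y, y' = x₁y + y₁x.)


Step 1: Find the fundamental solution (x₁, y₁) of x² - 37y² = 1.
  Expand √37 as a continued fraction. a₀ = ⌊√37⌋ = 6; iterate m_{k+1} = d_k·a_k − m_k, d_{k+1} = (37 − m_{k+1}²)/d_k, a_{k+1} = ⌊(a₀ + m_{k+1})/d_{k+1}⌋ (starting m₀ = 0, d₀ = 1), with convergents p_k = a_k·p_{k-1} + p_{k-2}, q_k = a_k·q_{k-1} + q_{k-2} (p₋₁ = 1, q₋₁ = 0):
  k = 0: a₀ = 6; p₀/q₀ = 6/1; p₀² − 37·q₀² = 36 − 37 = -1.
  k = 1: m = 6, d = 1, a = ⌊(6 + 6)/1⌋ = 12; p/q = (12·6 + 1)/(12·1 + 0) = 73/12; p² − 37·q² = 5329 − 5328 = 1.
  The first convergent with p² − 37·q² = 1 gives the fundamental solution (x₁, y₁) = (73, 12).
Step 2: Apply the recurrence (x_{n+1}, y_{n+1}) = (x₁x_n + 37y₁y_n, x₁y_n + y₁x_n) repeatedly.
  From (x_1, y_1) = (73, 12): x_2 = 73·73 + 37·12·12 = 10657; y_2 = 73·12 + 12·73 = 1752.
Step 3: Verify x_2² - 37·y_2² = 113571649 - 113571648 = 1 (should be 1). ✓

(x_1, y_1) = (73, 12); (x_2, y_2) = (10657, 1752).


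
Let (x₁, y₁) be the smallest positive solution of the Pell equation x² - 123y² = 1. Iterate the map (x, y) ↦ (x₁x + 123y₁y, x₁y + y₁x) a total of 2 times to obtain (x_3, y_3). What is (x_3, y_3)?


Step 1: Find the fundamental solution (x₁, y₁) of x² - 123y² = 1.
  Expand √123 as a continued fraction. a₀ = ⌊√123⌋ = 11; iterate m_{k+1} = d_k·a_k − m_k, d_{k+1} = (123 − m_{k+1}²)/d_k, a_{k+1} = ⌊(a₀ + m_{k+1})/d_{k+1}⌋ (starting m₀ = 0, d₀ = 1), with convergents p_k = a_k·p_{k-1} + p_{k-2}, q_k = a_k·q_{k-1} + q_{k-2} (p₋₁ = 1, q₋₁ = 0):
  k = 0: a₀ = 11; p₀/q₀ = 11/1; p₀² − 123·q₀² = 121 − 123 = -2.
  k = 1: m = 11, d = 2, a = ⌊(11 + 11)/2⌋ = 11; p/q = (11·11 + 1)/(11·1 + 0) = 122/11; p² − 123·q² = 14884 − 14883 = 1.
  The first convergent with p² − 123·q² = 1 gives the fundamental solution (x₁, y₁) = (122, 11).
Step 2: Apply the recurrence (x_{n+1}, y_{n+1}) = (x₁x_n + 123y₁y_n, x₁y_n + y₁x_n) repeatedly.
  From (x_1, y_1) = (122, 11): x_2 = 122·122 + 123·11·11 = 29767; y_2 = 122·11 + 11·122 = 2684.
  From (x_2, y_2) = (29767, 2684): x_3 = 122·29767 + 123·11·2684 = 7263026; y_3 = 122·2684 + 11·29767 = 654885.
Step 3: Verify x_3² - 123·y_3² = 52751546676676 - 52751546676675 = 1 (should be 1). ✓

(x_1, y_1) = (122, 11); (x_3, y_3) = (7263026, 654885).


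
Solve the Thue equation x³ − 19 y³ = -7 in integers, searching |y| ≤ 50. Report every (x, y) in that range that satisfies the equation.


The equation is x³ - 19y³ = -7. For fixed y, x³ = 19·y³ − 7, so a solution requires the RHS to be a perfect cube.
Strategy: iterate y from -50 to 50, compute RHS = 19·y³ − 7, and check whether it is a (positive or negative) perfect cube.
Check small values of y:
  y = 0: RHS = -7 is not a perfect cube.
  y = 1: RHS = 12 is not a perfect cube.
  y = -1: RHS = -26 is not a perfect cube.
  y = 2: RHS = 145 is not a perfect cube.
  y = -2: RHS = -159 is not a perfect cube.
  y = 3: RHS = 506 is not a perfect cube.
  y = -3: RHS = -520 is not a perfect cube.
Continuing the search up to |y| = 50 finds no solutions either.
No (x, y) in the scanned range satisfies the equation.

No integer solutions with |y| ≤ 50.


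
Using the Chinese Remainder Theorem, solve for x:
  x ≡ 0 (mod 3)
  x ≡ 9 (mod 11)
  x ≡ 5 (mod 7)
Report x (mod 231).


Moduli 3, 11, 7 are pairwise coprime; by CRT there is a unique solution modulo M = 3 · 11 · 7 = 231.
Solve pairwise, accumulating the modulus:
  Start with x ≡ 0 (mod 3).
  Combine with x ≡ 9 (mod 11): since gcd(3, 11) = 1, we get a unique residue mod 33.
    Write x = 0 + 3·t and substitute into x ≡ 9 (mod 11): 3·t ≡ 9 − 0 = 9 (mod 11).
    The inverse of 3 mod 11 is 4 (since 3·4 = 12 = 1·11 + 1), so t ≡ 4·9 = 36 ≡ 3 (mod 11).
    Then x = 0 + 3·3 = 9, valid modulo lcm(3, 11) = 33: x ≡ 9 (mod 33).
  Combine with x ≡ 5 (mod 7): since gcd(33, 7) = 1, we get a unique residue mod 231.
    Write x = 9 + 33·t and substitute into x ≡ 5 (mod 7): 33·t ≡ 5 − 9 = -4 (mod 7).
    Reduce coefficients mod 7: 5·t ≡ 3 (mod 7).
    The inverse of 5 mod 7 is 3 (since 5·3 = 15 = 2·7 + 1), so t ≡ 3·3 = 9 ≡ 2 (mod 7).
    Then x = 9 + 33·2 = 75, valid modulo lcm(33, 7) = 231: x ≡ 75 (mod 231).
Verify: 75 mod 3 = 0 ✓, 75 mod 11 = 9 ✓, 75 mod 7 = 5 ✓.

x ≡ 75 (mod 231).


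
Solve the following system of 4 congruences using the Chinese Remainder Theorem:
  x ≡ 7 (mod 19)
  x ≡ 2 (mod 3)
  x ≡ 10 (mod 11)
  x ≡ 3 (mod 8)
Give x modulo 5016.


Product of moduli M = 19 · 3 · 11 · 8 = 5016.
Merge one congruence at a time:
  Start: x ≡ 7 (mod 19).
  Combine with x ≡ 2 (mod 3); new modulus lcm = 57.
    Write x = 7 + 19·t and substitute into x ≡ 2 (mod 3): 19·t ≡ 2 − 7 = -5 (mod 3).
    Reduce coefficients mod 3: 1·t ≡ 1 (mod 3).
    So t ≡ 1 (mod 3).
    Then x = 7 + 19·1 = 26, valid modulo lcm(19, 3) = 57: x ≡ 26 (mod 57).
  Combine with x ≡ 10 (mod 11); new modulus lcm = 627.
    Write x = 26 + 57·t and substitute into x ≡ 10 (mod 11): 57·t ≡ 10 − 26 = -16 (mod 11).
    Reduce coefficients mod 11: 2·t ≡ 6 (mod 11).
    The inverse of 2 mod 11 is 6 (since 2·6 = 12 = 1·11 + 1), so t ≡ 6·6 = 36 ≡ 3 (mod 11).
    Then x = 26 + 57·3 = 197, valid modulo lcm(57, 11) = 627: x ≡ 197 (mod 627).
  Combine with x ≡ 3 (mod 8); new modulus lcm = 5016.
    Write x = 197 + 627·t and substitute into x ≡ 3 (mod 8): 627·t ≡ 3 − 197 = -194 (mod 8).
    Reduce coefficients mod 8: 3·t ≡ 6 (mod 8).
    The inverse of 3 mod 8 is 3 (since 3·3 = 9 = 1·8 + 1), so t ≡ 3·6 = 18 ≡ 2 (mod 8).
    Then x = 197 + 627·2 = 1451, valid modulo lcm(627, 8) = 5016: x ≡ 1451 (mod 5016).
Verify against each original: 1451 mod 19 = 7, 1451 mod 3 = 2, 1451 mod 11 = 10, 1451 mod 8 = 3.

x ≡ 1451 (mod 5016).


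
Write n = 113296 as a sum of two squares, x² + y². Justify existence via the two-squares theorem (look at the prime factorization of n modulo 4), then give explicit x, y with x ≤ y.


Step 1: Factor n = 113296 = 2^4 · 73 · 97.
Step 2: Check the mod-4 condition on each prime factor: 2 = 2 (special); 73 ≡ 1 (mod 4), exponent 1; 97 ≡ 1 (mod 4), exponent 1.
All primes ≡ 3 (mod 4) appear to even exponent (or don't appear), so by the two-squares theorem n IS expressible as a sum of two squares.
Step 3: Build a representation. Group n = k² · m with k = 4 and m = 73 · 97 = 7081 (a product of primes ≡ 1 (mod 4)); a representation of m scales to one of n via (k·x)² + (k·y)² = k²(x² + y²). Each prime p ≡ 1 (mod 4) is itself a sum of two squares; find a² by testing p − a² for a perfect square:
  73: 73 − 1² = 72, 73 − 2² = 69, 73 − 3² = 64 = 8² ⇒ 73 = 3² + 8².
  97: 97 − 1² = 96, 97 − 2² = 93, 97 − 3² = 88, 97 − 4² = 81 = 9² ⇒ 97 = 4² + 9².
  Combine using the Brahmagupta–Fibonacci identity (a² + b²)(c² + d²) = (ac − bd)² + (ad + bc)² = (ac + bd)² + (ad − bc)²:
  73 · 97 = 7081: from (3² + 8²)(4² + 9²), take (3·4 − 8·9, 3·9 + 8·4) = (12 − 72, 27 + 32) = (-60, 59); dropping signs (only squares matter) gives (60, 59); check 60² + 59² = 3600 + 3481 = 7081 ✓.
  Scale by k = 4: (4·60, 4·59) = (240, 236).
Step 4: Order so x ≤ y and verify: 236² + 240² = 55696 + 57600 = 113296 = n. ✓

n = 113296 = 236² + 240² (one valid representation with x ≤ y).


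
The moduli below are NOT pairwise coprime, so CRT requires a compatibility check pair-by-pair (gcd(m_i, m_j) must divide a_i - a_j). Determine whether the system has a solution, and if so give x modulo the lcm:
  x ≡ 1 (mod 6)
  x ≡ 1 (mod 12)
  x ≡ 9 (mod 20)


Moduli 6, 12, 20 are not pairwise coprime, so CRT works modulo lcm(m_i) when all pairwise compatibility conditions hold.
Pairwise compatibility: gcd(m_i, m_j) must divide a_i - a_j for every pair.
Merge one congruence at a time:
  Start: x ≡ 1 (mod 6).
  Combine with x ≡ 1 (mod 12): gcd(6, 12) = 6; 1 - 1 = 0, which IS divisible by 6, so compatible.
    Write x = 1 + 6·t and substitute into x ≡ 1 (mod 12): 6·t ≡ 1 − 1 = 0 (mod 12).
    Divide the congruence (and modulus) by g = 6: 1·t ≡ 0 (mod 2).
    So t ≡ 0 (mod 2).
    Then x = 1 + 6·0 = 1, valid modulo lcm(6, 12) = 12: x ≡ 1 (mod 12).
  Combine with x ≡ 9 (mod 20): gcd(12, 20) = 4; 9 - 1 = 8, which IS divisible by 4, so compatible.
    Write x = 1 + 12·t and substitute into x ≡ 9 (mod 20): 12·t ≡ 9 − 1 = 8 (mod 20).
    Divide the congruence (and modulus) by g = 4: 3·t ≡ 2 (mod 5).
    The inverse of 3 mod 5 is 2 (since 3·2 = 6 = 1·5 + 1), so t ≡ 2·2 = 4 ≡ 4 (mod 5).
    Then x = 1 + 12·4 = 49, valid modulo lcm(12, 20) = 60: x ≡ 49 (mod 60).
Verify: 49 mod 6 = 1, 49 mod 12 = 1, 49 mod 20 = 9.

x ≡ 49 (mod 60).


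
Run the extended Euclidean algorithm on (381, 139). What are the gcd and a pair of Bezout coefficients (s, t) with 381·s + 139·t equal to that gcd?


Euclidean algorithm on (381, 139) — divide until remainder is 0:
  381 = 2 · 139 + 103
  139 = 1 · 103 + 36
  103 = 2 · 36 + 31
  36 = 1 · 31 + 5
  31 = 6 · 5 + 1
  5 = 5 · 1 + 0
gcd(381, 139) = 1.
Track Bezout coefficients alongside the remainders: start with r₀ = 381 = a·1 + b·0 (s = 1, t = 0) and r₁ = 139 = a·0 + b·1 (s = 0, t = 1); each new remainder r_{k+1} = r_{k-1} − q_k·r_k inherits s_{k+1} = s_{k-1} − q_k·s_k, t_{k+1} = t_{k-1} − q_k·t_k, so r_k = a·s_k + b·t_k at every step:
  q = 2: r = 103, s = 1 − 2·0 = 1, t = 0 − 2·1 = -2  (check: 381·1 + 139·(-2) = 103)
  q = 1: r = 36, s = 0 − 1·1 = -1, t = 1 − 1·(-2) = 3  (check: 381·(-1) + 139·3 = 36)
  q = 2: r = 31, s = 1 − 2·(-1) = 3, t = -2 − 2·3 = -8  (check: 381·3 + 139·(-8) = 31)
  q = 1: r = 5, s = -1 − 1·3 = -4, t = 3 − 1·(-8) = 11  (check: 381·(-4) + 139·11 = 5)
  q = 6: r = 1, s = 3 − 6·(-4) = 27, t = -8 − 6·11 = -74  (check: 381·27 + 139·(-74) = 1)
The row with r = 1 (the gcd) gives the Bezout coefficients s = 27, t = -74.
Result: 381 · (27) + 139 · (-74) = 1.

gcd(381, 139) = 1; s = 27, t = -74 (check: 381·27 + 139·(-74) = 1).


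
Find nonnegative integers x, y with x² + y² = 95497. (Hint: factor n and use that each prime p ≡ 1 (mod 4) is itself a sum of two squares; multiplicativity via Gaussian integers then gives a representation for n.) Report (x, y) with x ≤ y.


Step 1: Factor n = 95497 = 29 · 37 · 89.
Step 2: Check the mod-4 condition on each prime factor: 29 ≡ 1 (mod 4), exponent 1; 37 ≡ 1 (mod 4), exponent 1; 89 ≡ 1 (mod 4), exponent 1.
All primes ≡ 3 (mod 4) appear to even exponent (or don't appear), so by the two-squares theorem n IS expressible as a sum of two squares.
Step 3: Build a representation. Here n = 29 · 37 · 89 is a product of primes ≡ 1 (mod 4). Each prime p ≡ 1 (mod 4) is itself a sum of two squares; find a² by testing p − a² for a perfect square:
  29: 29 − 1² = 28, 29 − 2² = 25 = 5² ⇒ 29 = 2² + 5².
  37: 37 − 1² = 36 = 6² ⇒ 37 = 1² + 6².
  89: 89 − 1² = 88, 89 − 2² = 85, 89 − 3² = 80, 89 − 4² = 73, 89 − 5² = 64 = 8² ⇒ 89 = 5² + 8².
  Combine using the Brahmagupta–Fibonacci identity (a² + b²)(c² + d²) = (ac − bd)² + (ad + bc)² = (ac + bd)² + (ad − bc)²:
  29 · 37 = 1073: from (2² + 5²)(1² + 6²), take (2·1 − 5·6, 2·6 + 5·1) = (2 − 30, 12 + 5) = (-28, 17); dropping signs (only squares matter) gives (28, 17); check 28² + 17² = 784 + 289 = 1073 ✓.
  1073 · 89 = 95497: from (28² + 17²)(5² + 8²), take (28·5 − 17·8, 28·8 + 17·5) = (140 − 136, 224 + 85) = (4, 309); check 4² + 309² = 16 + 95481 = 95497 ✓.
Step 4: Order so x ≤ y and verify: 4² + 309² = 16 + 95481 = 95497 = n. ✓

n = 95497 = 4² + 309² (one valid representation with x ≤ y).


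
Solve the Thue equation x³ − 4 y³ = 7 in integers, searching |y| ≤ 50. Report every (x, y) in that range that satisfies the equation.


The equation is x³ - 4y³ = 7. For fixed y, x³ = 4·y³ + 7, so a solution requires the RHS to be a perfect cube.
Strategy: iterate y from -50 to 50, compute RHS = 4·y³ + 7, and check whether it is a (positive or negative) perfect cube.
Check small values of y:
  y = 0: RHS = 7 is not a perfect cube.
  y = 1: RHS = 11 is not a perfect cube.
  y = -1: RHS = 3 is not a perfect cube.
  y = 2: RHS = 39 is not a perfect cube.
  y = -2: RHS = -25 is not a perfect cube.
  y = 3: RHS = 115 is not a perfect cube.
  y = -3: RHS = -101 is not a perfect cube.
Continuing the search up to |y| = 50 finds no solutions either.
No (x, y) in the scanned range satisfies the equation.

No integer solutions with |y| ≤ 50.


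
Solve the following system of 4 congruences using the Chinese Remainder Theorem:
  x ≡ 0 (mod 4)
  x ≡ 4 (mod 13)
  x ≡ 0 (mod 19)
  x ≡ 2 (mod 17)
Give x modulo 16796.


Product of moduli M = 4 · 13 · 19 · 17 = 16796.
Merge one congruence at a time:
  Start: x ≡ 0 (mod 4).
  Combine with x ≡ 4 (mod 13); new modulus lcm = 52.
    Write x = 0 + 4·t and substitute into x ≡ 4 (mod 13): 4·t ≡ 4 − 0 = 4 (mod 13).
    The inverse of 4 mod 13 is 10 (since 4·10 = 40 = 3·13 + 1), so t ≡ 10·4 = 40 ≡ 1 (mod 13).
    Then x = 0 + 4·1 = 4, valid modulo lcm(4, 13) = 52: x ≡ 4 (mod 52).
  Combine with x ≡ 0 (mod 19); new modulus lcm = 988.
    Write x = 4 + 52·t and substitute into x ≡ 0 (mod 19): 52·t ≡ 0 − 4 = -4 (mod 19).
    Reduce coefficients mod 19: 14·t ≡ 15 (mod 19).
    The inverse of 14 mod 19 is 15 (since 14·15 = 210 = 11·19 + 1), so t ≡ 15·15 = 225 ≡ 16 (mod 19).
    Then x = 4 + 52·16 = 836, valid modulo lcm(52, 19) = 988: x ≡ 836 (mod 988).
  Combine with x ≡ 2 (mod 17); new modulus lcm = 16796.
    Write x = 836 + 988·t and substitute into x ≡ 2 (mod 17): 988·t ≡ 2 − 836 = -834 (mod 17).
    Reduce coefficients mod 17: 2·t ≡ 16 (mod 17).
    The inverse of 2 mod 17 is 9 (since 2·9 = 18 = 1·17 + 1), so t ≡ 9·16 = 144 ≡ 8 (mod 17).
    Then x = 836 + 988·8 = 8740, valid modulo lcm(988, 17) = 16796: x ≡ 8740 (mod 16796).
Verify against each original: 8740 mod 4 = 0, 8740 mod 13 = 4, 8740 mod 19 = 0, 8740 mod 17 = 2.

x ≡ 8740 (mod 16796).


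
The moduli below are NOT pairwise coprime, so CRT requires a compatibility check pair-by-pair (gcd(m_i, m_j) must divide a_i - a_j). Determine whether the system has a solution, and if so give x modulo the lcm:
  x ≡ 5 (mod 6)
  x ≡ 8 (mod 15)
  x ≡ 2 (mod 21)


Moduli 6, 15, 21 are not pairwise coprime, so CRT works modulo lcm(m_i) when all pairwise compatibility conditions hold.
Pairwise compatibility: gcd(m_i, m_j) must divide a_i - a_j for every pair.
Merge one congruence at a time:
  Start: x ≡ 5 (mod 6).
  Combine with x ≡ 8 (mod 15): gcd(6, 15) = 3; 8 - 5 = 3, which IS divisible by 3, so compatible.
    Write x = 5 + 6·t and substitute into x ≡ 8 (mod 15): 6·t ≡ 8 − 5 = 3 (mod 15).
    Divide the congruence (and modulus) by g = 3: 2·t ≡ 1 (mod 5).
    The inverse of 2 mod 5 is 3 (since 2·3 = 6 = 1·5 + 1), so t ≡ 3·1 = 3 ≡ 3 (mod 5).
    Then x = 5 + 6·3 = 23, valid modulo lcm(6, 15) = 30: x ≡ 23 (mod 30).
  Combine with x ≡ 2 (mod 21): gcd(30, 21) = 3; 2 - 23 = -21, which IS divisible by 3, so compatible.
    Write x = 23 + 30·t and substitute into x ≡ 2 (mod 21): 30·t ≡ 2 − 23 = -21 (mod 21).
    Divide the congruence (and modulus) by g = 3: 10·t ≡ -7 (mod 7).
    Reduce coefficients mod 7: 3·t ≡ 0 (mod 7).
    The inverse of 3 mod 7 is 5 (since 3·5 = 15 = 2·7 + 1), so t ≡ 5·0 = 0 ≡ 0 (mod 7).
    Then x = 23 + 30·0 = 23, valid modulo lcm(30, 21) = 210: x ≡ 23 (mod 210).
Verify: 23 mod 6 = 5, 23 mod 15 = 8, 23 mod 21 = 2.

x ≡ 23 (mod 210).


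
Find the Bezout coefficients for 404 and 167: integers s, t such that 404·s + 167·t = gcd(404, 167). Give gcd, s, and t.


Euclidean algorithm on (404, 167) — divide until remainder is 0:
  404 = 2 · 167 + 70
  167 = 2 · 70 + 27
  70 = 2 · 27 + 16
  27 = 1 · 16 + 11
  16 = 1 · 11 + 5
  11 = 2 · 5 + 1
  5 = 5 · 1 + 0
gcd(404, 167) = 1.
Track Bezout coefficients alongside the remainders: start with r₀ = 404 = a·1 + b·0 (s = 1, t = 0) and r₁ = 167 = a·0 + b·1 (s = 0, t = 1); each new remainder r_{k+1} = r_{k-1} − q_k·r_k inherits s_{k+1} = s_{k-1} − q_k·s_k, t_{k+1} = t_{k-1} − q_k·t_k, so r_k = a·s_k + b·t_k at every step:
  q = 2: r = 70, s = 1 − 2·0 = 1, t = 0 − 2·1 = -2  (check: 404·1 + 167·(-2) = 70)
  q = 2: r = 27, s = 0 − 2·1 = -2, t = 1 − 2·(-2) = 5  (check: 404·(-2) + 167·5 = 27)
  q = 2: r = 16, s = 1 − 2·(-2) = 5, t = -2 − 2·5 = -12  (check: 404·5 + 167·(-12) = 16)
  q = 1: r = 11, s = -2 − 1·5 = -7, t = 5 − 1·(-12) = 17  (check: 404·(-7) + 167·17 = 11)
  q = 1: r = 5, s = 5 − 1·(-7) = 12, t = -12 − 1·17 = -29  (check: 404·12 + 167·(-29) = 5)
  q = 2: r = 1, s = -7 − 2·12 = -31, t = 17 − 2·(-29) = 75  (check: 404·(-31) + 167·75 = 1)
The row with r = 1 (the gcd) gives the Bezout coefficients s = -31, t = 75.
Result: 404 · (-31) + 167 · (75) = 1.

gcd(404, 167) = 1; s = -31, t = 75 (check: 404·(-31) + 167·75 = 1).


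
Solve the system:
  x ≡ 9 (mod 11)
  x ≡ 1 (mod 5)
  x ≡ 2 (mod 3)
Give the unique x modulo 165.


Moduli 11, 5, 3 are pairwise coprime; by CRT there is a unique solution modulo M = 11 · 5 · 3 = 165.
Solve pairwise, accumulating the modulus:
  Start with x ≡ 9 (mod 11).
  Combine with x ≡ 1 (mod 5): since gcd(11, 5) = 1, we get a unique residue mod 55.
    Write x = 9 + 11·t and substitute into x ≡ 1 (mod 5): 11·t ≡ 1 − 9 = -8 (mod 5).
    Reduce coefficients mod 5: 1·t ≡ 2 (mod 5).
    So t ≡ 2 (mod 5).
    Then x = 9 + 11·2 = 31, valid modulo lcm(11, 5) = 55: x ≡ 31 (mod 55).
  Combine with x ≡ 2 (mod 3): since gcd(55, 3) = 1, we get a unique residue mod 165.
    Write x = 31 + 55·t and substitute into x ≡ 2 (mod 3): 55·t ≡ 2 − 31 = -29 (mod 3).
    Reduce coefficients mod 3: 1·t ≡ 1 (mod 3).
    So t ≡ 1 (mod 3).
    Then x = 31 + 55·1 = 86, valid modulo lcm(55, 3) = 165: x ≡ 86 (mod 165).
Verify: 86 mod 11 = 9 ✓, 86 mod 5 = 1 ✓, 86 mod 3 = 2 ✓.

x ≡ 86 (mod 165).


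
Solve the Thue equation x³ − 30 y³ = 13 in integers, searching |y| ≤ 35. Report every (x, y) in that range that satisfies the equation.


The equation is x³ - 30y³ = 13. For fixed y, x³ = 30·y³ + 13, so a solution requires the RHS to be a perfect cube.
Strategy: iterate y from -35 to 35, compute RHS = 30·y³ + 13, and check whether it is a (positive or negative) perfect cube.
Check small values of y:
  y = 0: RHS = 13 is not a perfect cube.
  y = 1: RHS = 43 is not a perfect cube.
  y = -1: RHS = -17 is not a perfect cube.
  y = 2: RHS = 253 is not a perfect cube.
  y = -2: RHS = -227 is not a perfect cube.
  y = 3: RHS = 823 is not a perfect cube.
  y = -3: RHS = -797 is not a perfect cube.
Continuing the search up to |y| = 35 finds no solutions either.
No (x, y) in the scanned range satisfies the equation.

No integer solutions with |y| ≤ 35.
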